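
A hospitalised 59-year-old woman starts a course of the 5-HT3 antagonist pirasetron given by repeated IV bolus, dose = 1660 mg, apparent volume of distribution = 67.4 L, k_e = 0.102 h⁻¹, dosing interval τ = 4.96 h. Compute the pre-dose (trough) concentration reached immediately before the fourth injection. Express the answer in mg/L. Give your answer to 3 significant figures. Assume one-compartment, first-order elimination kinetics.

29.2 mg/L

C₀ per dose = Dose / Vd = 1660 / 67.4 = 24.63 mg/L
Fraction remaining after one interval: r = e^(−kτ) = e^(−0.1020 × 4.96) = 0.6030
Before dose 4, 3 doses have been given (aged 1τ, 2τ, 3τ).
C_trough = C₀ × (r + r² + … + r^3) = C₀ × r(1−r^3)/(1−r)
        = 24.63 × 0.6030 × (1 − 0.2193) / (1 − 0.6030) = 29.21 mg/L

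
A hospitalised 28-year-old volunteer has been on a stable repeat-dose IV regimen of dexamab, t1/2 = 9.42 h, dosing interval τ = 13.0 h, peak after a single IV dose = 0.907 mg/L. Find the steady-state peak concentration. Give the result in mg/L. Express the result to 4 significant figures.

k = ln2 / t½ = 0.693147 / 9.42 = 0.07358 h⁻¹
e^(−kτ) = e^(−0.07358 × 13.0) = 0.3842
Accumulation ratio R = 1 / (1 − e^(−kτ)) = 1 / (1 − 0.3842) = 1.624
Steady-state peak = C₀ × R = 0.907 × 1.624 = 1.473 mg/L

1.473 mg/L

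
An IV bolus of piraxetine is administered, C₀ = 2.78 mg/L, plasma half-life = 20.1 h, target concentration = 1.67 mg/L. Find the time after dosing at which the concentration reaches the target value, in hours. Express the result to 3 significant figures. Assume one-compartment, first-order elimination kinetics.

k = ln2 / t½ = 0.693147 / 20.1 = 0.03448 h⁻¹
t = ln(C₀ / C) / k = ln(2.780 / 1.67) / 0.03448
  = ln(1.665) / 0.03448 = 0.5098 / 0.03448 = 14.79 h

14.8 h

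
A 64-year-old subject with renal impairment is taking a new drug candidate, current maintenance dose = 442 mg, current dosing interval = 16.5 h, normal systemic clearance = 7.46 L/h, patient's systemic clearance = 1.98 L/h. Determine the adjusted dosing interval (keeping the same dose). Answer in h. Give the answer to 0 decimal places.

62 h

To keep the same average steady-state level, dosing rate must scale with clearance.
CL ratio = 1.98 / 7.46 = 0.2654
New interval (same dose) = 16.5 / 0.2654 = 62.17 h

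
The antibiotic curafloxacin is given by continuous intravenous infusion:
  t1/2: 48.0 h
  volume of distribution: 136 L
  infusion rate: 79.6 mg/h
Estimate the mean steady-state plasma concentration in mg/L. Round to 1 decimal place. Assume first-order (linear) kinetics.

40.5 mg/L

k = ln2 / t½ = 0.693147 / 48.0 = 0.01444 h⁻¹
CL = k × Vd = 0.01444 × 136 = 1.964 L/h
At steady state Css = R₀ / CL = 79.6 / 1.964 = 40.53 mg/L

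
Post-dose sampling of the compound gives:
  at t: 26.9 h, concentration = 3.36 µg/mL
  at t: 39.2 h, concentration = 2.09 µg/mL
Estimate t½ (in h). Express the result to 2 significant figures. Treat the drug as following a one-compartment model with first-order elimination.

k = ln(C₁/C₂) / (t₂ − t₁) = ln(3.36/2.09) / (39.2 − 26.9)
  = 0.4748 / 12.30 = 0.03860 h⁻¹
t½ = ln2 / k = 0.693147 / 0.03860 = 17.96 h

18 h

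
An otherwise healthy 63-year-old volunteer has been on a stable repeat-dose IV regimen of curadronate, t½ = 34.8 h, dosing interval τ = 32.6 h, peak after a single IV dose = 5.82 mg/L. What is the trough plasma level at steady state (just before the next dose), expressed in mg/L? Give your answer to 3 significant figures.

k = ln2 / t½ = 0.693147 / 34.8 = 0.01992 h⁻¹
e^(−kτ) = e^(−0.01992 × 32.6) = 0.5224
Accumulation ratio R = 1 / (1 − e^(−kτ)) = 1 / (1 − 0.5224) = 2.094
Steady-state trough = C₀ × R × e^(−kτ) = 5.82 × 2.094 × 0.5224 = 6.367 mg/L

6.37 mg/L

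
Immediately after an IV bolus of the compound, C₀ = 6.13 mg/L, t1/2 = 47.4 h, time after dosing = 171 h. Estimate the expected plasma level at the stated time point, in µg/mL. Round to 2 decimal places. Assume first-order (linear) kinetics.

k = ln2 / t½ = 0.693147 / 47.4 = 0.01462 h⁻¹
C = C₀ · e^(−k·t) = 6.130 × e^(−0.01462 × 171)
  = 6.130 × 0.08208 = 0.5032 mg/L
(0.5032 mg/L = 0.5032 µg/mL)

0.50 µg/mL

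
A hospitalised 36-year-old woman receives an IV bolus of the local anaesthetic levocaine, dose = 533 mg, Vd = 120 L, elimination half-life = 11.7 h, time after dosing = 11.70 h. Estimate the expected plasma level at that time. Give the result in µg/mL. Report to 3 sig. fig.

2.22 µg/mL

C₀ = Dose / Vd = 533.0 / 120 = 4.442 mg/L
k = ln2 / t½ = 0.693147 / 11.7 = 0.05924 h⁻¹
t / t½ = 11.70 / 11.7 = 1 half-lives
C = C₀ × (1/2)^1 = 4.442 × 0.5000 = 2.221 mg/L
(2.221 mg/L = 2.221 µg/mL)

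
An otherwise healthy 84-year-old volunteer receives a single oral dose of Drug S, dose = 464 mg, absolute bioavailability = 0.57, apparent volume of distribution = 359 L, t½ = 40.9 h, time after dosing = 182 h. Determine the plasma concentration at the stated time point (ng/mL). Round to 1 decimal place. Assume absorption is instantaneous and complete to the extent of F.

Amount reaching circulation = F × Dose = 0.57 × 464.0 = 264.5 mg
C₀ = F·Dose / Vd = 264.5 / 359 = 0.7368 mg/L
k = ln2 / t½ = 0.693147 / 40.9 = 0.01695 h⁻¹
C = C₀ · e^(−k·t) = 0.7368 × e^(−0.01695 × 182)
  = 0.7368 × 0.04573 = 0.03369 mg/L
Convert: 0.03369 mg/L × 1000 = 33.69 ng/mL

33.7 ng/mL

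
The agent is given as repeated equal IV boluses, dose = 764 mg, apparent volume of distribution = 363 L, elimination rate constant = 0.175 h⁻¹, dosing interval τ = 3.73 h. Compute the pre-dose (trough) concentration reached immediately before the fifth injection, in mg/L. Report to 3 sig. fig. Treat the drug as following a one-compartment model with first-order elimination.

2.12 mg/L

C₀ per dose = Dose / Vd = 764 / 363 = 2.105 mg/L
Fraction remaining after one interval: r = e^(−kτ) = e^(−0.1750 × 3.73) = 0.5206
Before dose 5, 4 doses have been given (aged 1τ, 2τ, 3τ, 4τ).
C_trough = C₀ × (r + r² + … + r^4) = C₀ × r(1−r^4)/(1−r)
        = 2.105 × 0.5206 × (1 − 0.07345) / (1 − 0.5206) = 2.118 mg/L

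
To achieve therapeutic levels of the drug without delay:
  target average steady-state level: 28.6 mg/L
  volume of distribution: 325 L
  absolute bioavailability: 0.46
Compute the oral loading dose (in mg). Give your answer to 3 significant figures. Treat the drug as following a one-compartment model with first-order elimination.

20200 mg

LD = Css × Vd / F = 28.6 × 325 / 0.46 = 20210 mg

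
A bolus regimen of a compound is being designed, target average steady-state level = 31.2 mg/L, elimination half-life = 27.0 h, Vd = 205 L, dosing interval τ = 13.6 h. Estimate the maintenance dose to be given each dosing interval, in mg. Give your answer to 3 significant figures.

k = ln2 / t½ = 0.693147 / 27.0 = 0.02567 h⁻¹
CL = k × Vd = 0.02567 × 205 = 5.262 L/h
At steady state, Dose/τ = Css × CL.
Dose = Css × CL × τ = 31.2 × 5.262 × 13.6 = 2233 mg

2230 mg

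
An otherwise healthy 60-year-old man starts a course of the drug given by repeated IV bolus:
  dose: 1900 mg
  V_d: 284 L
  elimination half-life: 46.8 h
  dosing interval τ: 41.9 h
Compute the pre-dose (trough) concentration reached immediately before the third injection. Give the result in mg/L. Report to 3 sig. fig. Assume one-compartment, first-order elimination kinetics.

5.53 mg/L

C₀ per dose = Dose / Vd = 1900 / 284 = 6.690 mg/L
k = ln2 / t½ = 0.693147 / 46.8 = 0.01481 h⁻¹
Fraction remaining after one interval: r = e^(−kτ) = e^(−0.01481 × 41.9) = 0.5377
Before dose 3, 2 doses have been given (aged 1τ, 2τ).
C_trough = C₀ × (r + r²) = 6.690 × (0.5377 + 0.2891) = 5.531 mg/L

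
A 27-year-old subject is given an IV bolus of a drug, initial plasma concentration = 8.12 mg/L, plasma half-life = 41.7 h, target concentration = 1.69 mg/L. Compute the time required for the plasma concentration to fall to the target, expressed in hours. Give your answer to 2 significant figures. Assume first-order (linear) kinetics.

k = ln2 / t½ = 0.693147 / 41.7 = 0.01662 h⁻¹
t = ln(C₀ / C) / k = ln(8.120 / 1.69) / 0.01662
  = ln(4.805) / 0.01662 = 1.570 / 0.01662 = 94.46 h

94 h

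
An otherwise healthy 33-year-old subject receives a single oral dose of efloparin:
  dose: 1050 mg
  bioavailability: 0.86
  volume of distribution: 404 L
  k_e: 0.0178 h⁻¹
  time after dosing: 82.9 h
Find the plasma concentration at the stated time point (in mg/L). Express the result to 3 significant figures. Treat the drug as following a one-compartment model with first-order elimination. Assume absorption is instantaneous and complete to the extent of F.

0.511 mg/L

Amount reaching circulation = F × Dose = 0.86 × 1050 = 903.0 mg
C₀ = F·Dose / Vd = 903.0 / 404 = 2.235 mg/L
C = C₀ · e^(−k·t) = 2.235 × e^(−0.01780 × 82.9)
  = 2.235 × 0.2286 = 0.5109 mg/L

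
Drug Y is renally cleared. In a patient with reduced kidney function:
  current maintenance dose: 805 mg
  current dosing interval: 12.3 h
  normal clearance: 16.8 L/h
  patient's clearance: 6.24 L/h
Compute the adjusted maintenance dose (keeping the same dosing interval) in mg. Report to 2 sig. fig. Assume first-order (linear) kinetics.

To keep the same average steady-state level, dosing rate must scale with clearance.
CL ratio = 6.24 / 16.8 = 0.3714
New dose (same interval) = 805 × 0.3714 = 299.0 mg

300 mg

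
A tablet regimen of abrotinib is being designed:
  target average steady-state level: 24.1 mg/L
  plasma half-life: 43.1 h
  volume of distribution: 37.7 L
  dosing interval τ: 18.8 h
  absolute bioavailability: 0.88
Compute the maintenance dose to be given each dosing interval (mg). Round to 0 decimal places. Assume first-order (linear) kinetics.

312 mg

k = ln2 / t½ = 0.693147 / 43.1 = 0.01608 h⁻¹
CL = k × Vd = 0.01608 × 37.7 = 0.6062 L/h
At steady state, F × (Dose/τ) = Css × CL.
Dose = Css × CL × τ / F = 24.1 × 0.6062 × 18.8 / 0.88 = 312.1 mg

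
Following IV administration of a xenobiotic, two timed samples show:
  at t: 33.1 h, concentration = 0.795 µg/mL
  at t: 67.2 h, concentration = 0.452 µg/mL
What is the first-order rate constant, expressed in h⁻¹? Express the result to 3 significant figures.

0.0166 h⁻¹

k = ln(C₁/C₂) / (t₂ − t₁) = ln(0.795/0.452) / (67.2 − 33.1)
  = 0.5647 / 34.10 = 0.01656 h⁻¹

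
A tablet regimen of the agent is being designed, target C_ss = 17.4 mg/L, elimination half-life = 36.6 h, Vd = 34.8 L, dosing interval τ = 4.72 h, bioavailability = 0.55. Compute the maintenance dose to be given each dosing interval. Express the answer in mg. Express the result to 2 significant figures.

k = ln2 / t½ = 0.693147 / 36.6 = 0.01894 h⁻¹
CL = k × Vd = 0.01894 × 34.8 = 0.6591 L/h
At steady state, F × (Dose/τ) = Css × CL.
Dose = Css × CL × τ / F = 17.4 × 0.6591 × 4.72 / 0.55 = 98.42 mg

98 mg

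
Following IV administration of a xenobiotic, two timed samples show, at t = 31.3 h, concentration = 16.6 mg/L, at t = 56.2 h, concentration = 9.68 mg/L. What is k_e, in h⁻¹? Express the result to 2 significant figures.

0.022 h⁻¹

k = ln(C₁/C₂) / (t₂ − t₁) = ln(16.6/9.68) / (56.2 − 31.3)
  = 0.5393 / 24.90 = 0.02166 h⁻¹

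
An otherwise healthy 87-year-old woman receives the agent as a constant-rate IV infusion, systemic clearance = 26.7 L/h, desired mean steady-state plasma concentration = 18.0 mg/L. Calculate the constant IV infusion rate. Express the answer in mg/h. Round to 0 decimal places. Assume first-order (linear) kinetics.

At steady state, infusion rate R₀ = Css × CL = 18.0 × 26.70 = 480.6 mg/h

481 mg/h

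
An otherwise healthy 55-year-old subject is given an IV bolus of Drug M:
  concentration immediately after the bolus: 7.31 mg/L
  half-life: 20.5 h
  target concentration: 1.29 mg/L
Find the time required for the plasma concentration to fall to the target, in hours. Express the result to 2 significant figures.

51 h

k = ln2 / t½ = 0.693147 / 20.5 = 0.03381 h⁻¹
t = ln(C₀ / C) / k = ln(7.310 / 1.29) / 0.03381
  = ln(5.667) / 0.03381 = 1.735 / 0.03381 = 51.32 h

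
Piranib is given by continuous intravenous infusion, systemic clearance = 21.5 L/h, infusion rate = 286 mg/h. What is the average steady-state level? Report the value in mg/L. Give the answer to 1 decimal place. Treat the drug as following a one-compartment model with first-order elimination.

13.3 mg/L

At steady state Css = R₀ / CL = 286 / 21.50 = 13.30 mg/L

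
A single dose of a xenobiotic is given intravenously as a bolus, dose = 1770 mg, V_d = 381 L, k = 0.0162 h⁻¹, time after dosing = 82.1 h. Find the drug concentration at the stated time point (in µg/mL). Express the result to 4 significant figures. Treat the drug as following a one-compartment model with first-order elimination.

1.229 µg/mL

C₀ = Dose / Vd = 1770 / 381 = 4.646 mg/L
C = C₀ · e^(−k·t) = 4.646 × e^(−0.01620 × 82.1)
  = 4.646 × 0.2645 = 1.229 mg/L
(1.229 mg/L = 1.229 µg/mL)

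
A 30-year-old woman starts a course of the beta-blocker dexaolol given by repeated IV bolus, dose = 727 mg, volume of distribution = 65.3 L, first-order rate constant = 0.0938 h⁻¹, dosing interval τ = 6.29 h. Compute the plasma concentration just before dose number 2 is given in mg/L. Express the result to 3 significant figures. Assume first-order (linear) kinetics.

6.17 mg/L

C₀ per dose = Dose / Vd = 727 / 65.3 = 11.13 mg/L
Fraction remaining after one interval: r = e^(−kτ) = e^(−0.09380 × 6.29) = 0.5543
Before dose 2, 1 dose has been given (aged 1τ).
C_trough = C₀ × r = 11.13 × 0.5543 = 6.169 mg/L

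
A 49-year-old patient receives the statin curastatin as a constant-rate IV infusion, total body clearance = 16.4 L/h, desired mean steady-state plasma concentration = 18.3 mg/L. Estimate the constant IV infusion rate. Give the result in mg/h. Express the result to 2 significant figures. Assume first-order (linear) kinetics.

300 mg/h

At steady state, infusion rate R₀ = Css × CL = 18.3 × 16.40 = 300.1 mg/h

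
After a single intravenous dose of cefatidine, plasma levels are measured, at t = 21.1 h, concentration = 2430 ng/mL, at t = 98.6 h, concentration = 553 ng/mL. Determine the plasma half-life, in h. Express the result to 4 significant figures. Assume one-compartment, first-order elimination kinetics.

36.29 h

k = ln(C₁/C₂) / (t₂ − t₁) = ln(2430/553) / (98.6 − 21.1)
  = 1.480 / 77.50 = 0.01910 h⁻¹
t½ = ln2 / k = 0.693147 / 0.01910 = 36.29 h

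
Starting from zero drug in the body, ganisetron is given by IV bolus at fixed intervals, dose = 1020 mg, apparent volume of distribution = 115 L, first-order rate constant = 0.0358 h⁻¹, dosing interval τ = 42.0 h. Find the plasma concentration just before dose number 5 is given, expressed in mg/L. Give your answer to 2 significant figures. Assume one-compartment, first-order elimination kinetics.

2.5 mg/L

C₀ per dose = Dose / Vd = 1020 / 115 = 8.870 mg/L
Fraction remaining after one interval: r = e^(−kτ) = e^(−0.03580 × 42.0) = 0.2223
Before dose 5, 4 doses have been given (aged 1τ, 2τ, 3τ, 4τ).
C_trough = C₀ × (r + r² + … + r^4) = C₀ × r(1−r^4)/(1−r)
        = 8.870 × 0.2223 × (1 − 0.002442) / (1 − 0.2223) = 2.529 mg/L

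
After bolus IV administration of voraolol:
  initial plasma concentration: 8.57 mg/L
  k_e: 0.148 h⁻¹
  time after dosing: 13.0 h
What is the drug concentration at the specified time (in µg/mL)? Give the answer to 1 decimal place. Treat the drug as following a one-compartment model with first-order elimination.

C = C₀ · e^(−k·t) = 8.570 × e^(−0.1480 × 13.0)
  = 8.570 × 0.1460 = 1.251 mg/L
(1.251 mg/L = 1.251 µg/mL)

1.3 µg/mL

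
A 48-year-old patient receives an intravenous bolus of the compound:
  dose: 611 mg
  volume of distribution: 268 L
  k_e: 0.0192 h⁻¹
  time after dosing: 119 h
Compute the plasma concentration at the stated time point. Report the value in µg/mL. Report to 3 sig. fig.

C₀ = Dose / Vd = 611.0 / 268 = 2.280 mg/L
C = C₀ · e^(−k·t) = 2.280 × e^(−0.01920 × 119)
  = 2.280 × 0.1018 = 0.2321 mg/L
(0.2321 mg/L = 0.2321 µg/mL)

0.232 µg/mL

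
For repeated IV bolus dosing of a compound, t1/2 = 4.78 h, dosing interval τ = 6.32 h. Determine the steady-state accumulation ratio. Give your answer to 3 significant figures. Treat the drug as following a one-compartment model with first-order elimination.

k = ln2 / t½ = 0.693147 / 4.78 = 0.1450 h⁻¹
e^(−kτ) = e^(−0.1450 × 6.32) = 0.4000
Accumulation ratio R = 1 / (1 − e^(−kτ)) = 1 / (1 − 0.4000) = 1.667

1.67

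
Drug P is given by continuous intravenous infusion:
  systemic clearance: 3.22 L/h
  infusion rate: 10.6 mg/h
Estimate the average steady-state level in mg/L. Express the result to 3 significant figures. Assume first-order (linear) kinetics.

3.29 mg/L

At steady state Css = R₀ / CL = 10.6 / 3.220 = 3.292 mg/L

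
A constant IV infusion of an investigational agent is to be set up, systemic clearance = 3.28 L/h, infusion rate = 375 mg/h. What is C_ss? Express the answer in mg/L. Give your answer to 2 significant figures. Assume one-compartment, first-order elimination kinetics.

At steady state Css = R₀ / CL = 375 / 3.280 = 114.3 mg/L

110 mg/L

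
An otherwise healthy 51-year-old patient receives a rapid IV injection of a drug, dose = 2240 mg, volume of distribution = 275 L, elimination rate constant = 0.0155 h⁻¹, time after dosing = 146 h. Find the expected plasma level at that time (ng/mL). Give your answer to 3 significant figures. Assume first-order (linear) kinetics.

C₀ = Dose / Vd = 2240 / 275 = 8.145 mg/L
C = C₀ · e^(−k·t) = 8.145 × e^(−0.01550 × 146)
  = 8.145 × 0.1040 = 0.8471 mg/L
Convert: 0.8471 mg/L × 1000 = 847.1 ng/mL

847 ng/mL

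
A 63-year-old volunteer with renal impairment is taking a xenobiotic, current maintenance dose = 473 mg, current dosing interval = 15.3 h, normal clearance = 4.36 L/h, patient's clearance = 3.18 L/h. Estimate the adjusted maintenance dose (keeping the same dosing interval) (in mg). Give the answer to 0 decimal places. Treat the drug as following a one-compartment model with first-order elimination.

To keep the same average steady-state level, dosing rate must scale with clearance.
CL ratio = 3.18 / 4.36 = 0.7294
New dose (same interval) = 473 × 0.7294 = 345.0 mg

345 mg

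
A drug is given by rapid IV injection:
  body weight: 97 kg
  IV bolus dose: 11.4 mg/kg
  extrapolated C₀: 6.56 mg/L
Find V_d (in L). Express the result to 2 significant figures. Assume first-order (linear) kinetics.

170 L

Dose = 11.4 × 97 = 1106 mg
Vd = Dose / C₀ = 1106 / 6.56 = 168.6 L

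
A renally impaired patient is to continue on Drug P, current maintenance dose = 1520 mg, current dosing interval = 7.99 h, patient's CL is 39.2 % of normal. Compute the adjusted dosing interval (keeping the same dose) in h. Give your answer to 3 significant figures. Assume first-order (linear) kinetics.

To keep the same average steady-state level, dosing rate must scale with clearance.
CL ratio = 39.2 / 100 = 0.3920
New interval (same dose) = 7.99 / 0.3920 = 20.38 h

20.4 h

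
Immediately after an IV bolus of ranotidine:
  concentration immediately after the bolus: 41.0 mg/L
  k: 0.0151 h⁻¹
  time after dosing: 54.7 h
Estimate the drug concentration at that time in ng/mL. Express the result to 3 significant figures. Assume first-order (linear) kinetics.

C = C₀ · e^(−k·t) = 41.00 × e^(−0.01510 × 54.7)
  = 41.00 × 0.4378 = 17.95 mg/L
Convert: 17.95 mg/L × 1000 = 17950 ng/mL

18000 ng/mL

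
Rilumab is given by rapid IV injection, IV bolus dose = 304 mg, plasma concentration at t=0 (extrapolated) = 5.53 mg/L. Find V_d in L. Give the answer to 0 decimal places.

Vd = Dose / C₀ = 304.0 / 5.53 = 54.97 L

55 L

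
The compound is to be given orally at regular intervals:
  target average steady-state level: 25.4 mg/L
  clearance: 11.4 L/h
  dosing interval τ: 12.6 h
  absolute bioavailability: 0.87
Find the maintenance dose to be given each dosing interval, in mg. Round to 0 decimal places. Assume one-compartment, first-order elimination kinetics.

4194 mg

At steady state, F × (Dose/τ) = Css × CL.
Dose = Css × CL × τ / F = 25.4 × 11.40 × 12.6 / 0.87 = 4194 mg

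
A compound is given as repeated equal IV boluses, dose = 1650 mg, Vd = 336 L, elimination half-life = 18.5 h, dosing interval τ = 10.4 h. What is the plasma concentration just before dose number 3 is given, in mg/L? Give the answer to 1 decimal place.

C₀ per dose = Dose / Vd = 1650 / 336 = 4.911 mg/L
k = ln2 / t½ = 0.693147 / 18.5 = 0.03747 h⁻¹
Fraction remaining after one interval: r = e^(−kτ) = e^(−0.03747 × 10.4) = 0.6773
Before dose 3, 2 doses have been given (aged 1τ, 2τ).
C_trough = C₀ × (r + r²) = 4.911 × (0.6773 + 0.4587) = 5.579 mg/L

5.6 mg/L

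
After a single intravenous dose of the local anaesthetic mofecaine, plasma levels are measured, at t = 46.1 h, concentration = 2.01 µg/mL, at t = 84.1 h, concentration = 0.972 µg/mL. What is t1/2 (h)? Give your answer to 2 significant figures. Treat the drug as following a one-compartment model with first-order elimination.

36 h

k = ln(C₁/C₂) / (t₂ − t₁) = ln(2.01/0.972) / (84.1 − 46.1)
  = 0.7265 / 38.00 = 0.01912 h⁻¹
t½ = ln2 / k = 0.693147 / 0.01912 = 36.25 h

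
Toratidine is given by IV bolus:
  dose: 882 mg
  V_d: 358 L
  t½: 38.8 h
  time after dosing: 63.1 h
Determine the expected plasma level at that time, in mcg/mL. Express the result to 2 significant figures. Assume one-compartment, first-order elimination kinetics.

0.80 mcg/mL

C₀ = Dose / Vd = 882.0 / 358 = 2.464 mg/L
k = ln2 / t½ = 0.693147 / 38.8 = 0.01786 h⁻¹
C = C₀ · e^(−k·t) = 2.464 × e^(−0.01786 × 63.1)
  = 2.464 × 0.3240 = 0.7983 mg/L
(0.7983 mg/L = 0.7983 mcg/mL)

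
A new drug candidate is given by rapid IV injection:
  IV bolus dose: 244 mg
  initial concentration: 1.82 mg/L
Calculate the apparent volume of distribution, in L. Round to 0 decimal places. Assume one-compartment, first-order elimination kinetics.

134 L

Vd = Dose / C₀ = 244.0 / 1.82 = 134.1 L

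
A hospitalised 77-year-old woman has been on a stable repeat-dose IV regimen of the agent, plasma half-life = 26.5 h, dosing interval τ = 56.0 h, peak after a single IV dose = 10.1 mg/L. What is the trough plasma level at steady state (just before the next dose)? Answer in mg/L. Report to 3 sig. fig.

3.04 mg/L

k = ln2 / t½ = 0.693147 / 26.5 = 0.02616 h⁻¹
e^(−kτ) = e^(−0.02616 × 56.0) = 0.2311
Accumulation ratio R = 1 / (1 − e^(−kτ)) = 1 / (1 − 0.2311) = 1.301
Steady-state trough = C₀ × R × e^(−kτ) = 10.1 × 1.301 × 0.2311 = 3.037 mg/L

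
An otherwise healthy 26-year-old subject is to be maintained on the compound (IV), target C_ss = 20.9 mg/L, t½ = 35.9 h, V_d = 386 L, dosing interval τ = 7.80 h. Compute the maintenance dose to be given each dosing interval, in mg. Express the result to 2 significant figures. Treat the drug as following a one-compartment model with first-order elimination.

1200 mg

k = ln2 / t½ = 0.693147 / 35.9 = 0.01931 h⁻¹
CL = k × Vd = 0.01931 × 386 = 7.454 L/h
At steady state, Dose/τ = Css × CL.
Dose = Css × CL × τ = 20.9 × 7.454 × 7.80 = 1215 mg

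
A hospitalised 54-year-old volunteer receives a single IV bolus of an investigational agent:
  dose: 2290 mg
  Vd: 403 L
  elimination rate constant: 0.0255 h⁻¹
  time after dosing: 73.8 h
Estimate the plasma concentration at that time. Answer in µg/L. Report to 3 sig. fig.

C₀ = Dose / Vd = 2290 / 403 = 5.682 mg/L
C = C₀ · e^(−k·t) = 5.682 × e^(−0.02550 × 73.8)
  = 5.682 × 0.1523 = 0.8654 mg/L
Convert: 0.8654 mg/L × 1000 = 865.4 µg/L

865 µg/L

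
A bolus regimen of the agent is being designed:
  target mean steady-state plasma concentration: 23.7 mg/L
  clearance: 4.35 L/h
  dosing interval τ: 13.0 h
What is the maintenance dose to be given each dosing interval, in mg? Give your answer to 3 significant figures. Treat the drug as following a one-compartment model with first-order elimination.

1340 mg

At steady state, Dose/τ = Css × CL.
Dose = Css × CL × τ = 23.7 × 4.350 × 13.0 = 1340 mg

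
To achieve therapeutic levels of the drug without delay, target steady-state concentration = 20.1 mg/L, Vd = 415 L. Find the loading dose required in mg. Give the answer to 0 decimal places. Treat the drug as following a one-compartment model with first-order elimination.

LD = Css × Vd = 20.1 × 415 = 8342 mg

8342 mg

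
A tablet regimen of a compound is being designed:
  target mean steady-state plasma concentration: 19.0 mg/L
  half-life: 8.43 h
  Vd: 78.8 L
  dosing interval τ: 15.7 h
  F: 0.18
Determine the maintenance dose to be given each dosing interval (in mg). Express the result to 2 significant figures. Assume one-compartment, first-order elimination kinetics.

11000 mg

k = ln2 / t½ = 0.693147 / 8.43 = 0.08222 h⁻¹
CL = k × Vd = 0.08222 × 78.8 = 6.479 L/h
At steady state, F × (Dose/τ) = Css × CL.
Dose = Css × CL × τ / F = 19.0 × 6.479 × 15.7 / 0.18 = 10740 mg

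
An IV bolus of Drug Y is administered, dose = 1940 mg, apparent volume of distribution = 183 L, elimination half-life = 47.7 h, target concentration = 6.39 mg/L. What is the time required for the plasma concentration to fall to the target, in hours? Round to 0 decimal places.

C₀ = Dose / Vd = 1940 / 183 = 10.60 mg/L
k = ln2 / t½ = 0.693147 / 47.7 = 0.01453 h⁻¹
t = ln(C₀ / C) / k = ln(10.60 / 6.39) / 0.01453
  = ln(1.659) / 0.01453 = 0.5062 / 0.01453 = 34.84 h

35 h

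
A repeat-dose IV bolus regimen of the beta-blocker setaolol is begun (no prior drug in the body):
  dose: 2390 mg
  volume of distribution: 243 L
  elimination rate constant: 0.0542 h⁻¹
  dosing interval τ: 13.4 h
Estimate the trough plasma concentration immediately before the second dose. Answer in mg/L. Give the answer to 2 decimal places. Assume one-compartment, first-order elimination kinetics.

4.76 mg/L

C₀ per dose = Dose / Vd = 2390 / 243 = 9.835 mg/L
Fraction remaining after one interval: r = e^(−kτ) = e^(−0.05420 × 13.4) = 0.4837
Before dose 2, 1 dose has been given (aged 1τ).
C_trough = C₀ × r = 9.835 × 0.4837 = 4.757 mg/L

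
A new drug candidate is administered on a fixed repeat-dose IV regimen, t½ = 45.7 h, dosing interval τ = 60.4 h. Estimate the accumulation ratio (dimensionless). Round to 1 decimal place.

1.7

k = ln2 / t½ = 0.693147 / 45.7 = 0.01517 h⁻¹
e^(−kτ) = e^(−0.01517 × 60.4) = 0.4000
Accumulation ratio R = 1 / (1 − e^(−kτ)) = 1 / (1 − 0.4000) = 1.667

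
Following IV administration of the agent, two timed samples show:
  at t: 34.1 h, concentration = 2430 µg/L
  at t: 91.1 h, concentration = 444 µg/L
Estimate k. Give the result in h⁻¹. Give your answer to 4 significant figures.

k = ln(C₁/C₂) / (t₂ − t₁) = ln(2430/444) / (91.1 − 34.1)
  = 1.700 / 57.00 = 0.02982 h⁻¹

0.02982 h⁻¹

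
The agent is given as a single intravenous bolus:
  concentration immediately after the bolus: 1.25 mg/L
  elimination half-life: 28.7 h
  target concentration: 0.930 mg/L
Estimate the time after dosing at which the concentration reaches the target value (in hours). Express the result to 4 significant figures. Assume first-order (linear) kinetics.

k = ln2 / t½ = 0.693147 / 28.7 = 0.02415 h⁻¹
t = ln(C₀ / C) / k = ln(1.250 / 0.930) / 0.02415
  = ln(1.344) / 0.02415 = 0.2957 / 0.02415 = 12.24 h

12.24 h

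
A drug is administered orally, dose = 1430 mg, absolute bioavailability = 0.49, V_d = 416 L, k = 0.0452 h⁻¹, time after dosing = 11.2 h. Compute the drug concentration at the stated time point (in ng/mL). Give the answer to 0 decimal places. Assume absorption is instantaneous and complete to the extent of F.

1015 ng/mL

Amount reaching circulation = F × Dose = 0.49 × 1430 = 700.7 mg
C₀ = F·Dose / Vd = 700.7 / 416 = 1.684 mg/L
C = C₀ · e^(−k·t) = 1.684 × e^(−0.04520 × 11.2)
  = 1.684 × 0.6028 = 1.015 mg/L
Convert: 1.015 mg/L × 1000 = 1015 ng/mL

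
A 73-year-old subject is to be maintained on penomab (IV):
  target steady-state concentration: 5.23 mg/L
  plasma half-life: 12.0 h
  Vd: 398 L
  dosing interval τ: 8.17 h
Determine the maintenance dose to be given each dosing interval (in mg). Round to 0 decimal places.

982 mg

k = ln2 / t½ = 0.693147 / 12.0 = 0.05776 h⁻¹
CL = k × Vd = 0.05776 × 398 = 22.99 L/h
At steady state, Dose/τ = Css × CL.
Dose = Css × CL × τ = 5.23 × 22.99 × 8.17 = 982.3 mg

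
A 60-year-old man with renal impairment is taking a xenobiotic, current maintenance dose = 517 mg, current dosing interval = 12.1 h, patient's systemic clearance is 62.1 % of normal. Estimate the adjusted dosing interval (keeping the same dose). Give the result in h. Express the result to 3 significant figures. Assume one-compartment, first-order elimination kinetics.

To keep the same average steady-state level, dosing rate must scale with clearance.
CL ratio = 62.1 / 100 = 0.6210
New interval (same dose) = 12.1 / 0.6210 = 19.48 h

19.5 h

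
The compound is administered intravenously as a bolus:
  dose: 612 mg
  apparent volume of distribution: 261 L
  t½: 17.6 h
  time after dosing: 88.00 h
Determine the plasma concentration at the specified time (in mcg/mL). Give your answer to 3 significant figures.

C₀ = Dose / Vd = 612.0 / 261 = 2.345 mg/L
k = ln2 / t½ = 0.693147 / 17.6 = 0.03938 h⁻¹
t / t½ = 88.00 / 17.6 = 5 half-lives
C = C₀ × (1/2)^5 = 2.345 × 0.03125 = 0.07328 mg/L
(0.07328 mg/L = 0.07328 mcg/mL)

0.0733 mcg/mL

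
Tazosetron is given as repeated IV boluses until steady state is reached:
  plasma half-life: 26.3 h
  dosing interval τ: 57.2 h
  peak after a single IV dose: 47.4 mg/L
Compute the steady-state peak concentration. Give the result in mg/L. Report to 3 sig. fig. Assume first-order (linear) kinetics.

k = ln2 / t½ = 0.693147 / 26.3 = 0.02636 h⁻¹
e^(−kτ) = e^(−0.02636 × 57.2) = 0.2214
Accumulation ratio R = 1 / (1 − e^(−kτ)) = 1 / (1 − 0.2214) = 1.284
Steady-state peak = C₀ × R = 47.4 × 1.284 = 60.86 mg/L

60.9 mg/L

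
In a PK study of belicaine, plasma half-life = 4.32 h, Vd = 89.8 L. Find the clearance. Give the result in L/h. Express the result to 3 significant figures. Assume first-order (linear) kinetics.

14.4 L/h

k = ln2 / t½ = 0.693147 / 4.32 = 0.1605 h⁻¹
CL = k × Vd = 0.1605 × 89.8 = 14.41 L/h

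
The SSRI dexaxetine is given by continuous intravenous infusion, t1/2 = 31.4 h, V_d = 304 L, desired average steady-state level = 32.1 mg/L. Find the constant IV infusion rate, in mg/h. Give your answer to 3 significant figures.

215 mg/h

k = ln2 / t½ = 0.693147 / 31.4 = 0.02207 h⁻¹
CL = k × Vd = 0.02207 × 304 = 6.709 L/h
At steady state, infusion rate R₀ = Css × CL = 32.1 × 6.709 = 215.4 mg/h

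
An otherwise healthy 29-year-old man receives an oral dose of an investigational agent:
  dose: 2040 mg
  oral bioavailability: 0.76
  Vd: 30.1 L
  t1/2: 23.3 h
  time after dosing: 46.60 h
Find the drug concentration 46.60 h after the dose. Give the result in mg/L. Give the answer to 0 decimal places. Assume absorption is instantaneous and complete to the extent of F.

13 mg/L

Amount reaching circulation = F × Dose = 0.76 × 2040 = 1550 mg
C₀ = F·Dose / Vd = 1550 / 30.1 = 51.50 mg/L
k = ln2 / t½ = 0.693147 / 23.3 = 0.02975 h⁻¹
t / t½ = 46.60 / 23.3 = 2 half-lives
C = C₀ × (1/2)^2 = 51.50 × 0.2500 = 12.88 mg/L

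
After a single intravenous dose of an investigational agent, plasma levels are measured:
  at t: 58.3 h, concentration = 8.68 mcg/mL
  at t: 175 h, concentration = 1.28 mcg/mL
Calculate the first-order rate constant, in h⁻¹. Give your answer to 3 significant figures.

0.0164 h⁻¹

k = ln(C₁/C₂) / (t₂ − t₁) = ln(8.68/1.28) / (175 − 58.3)
  = 1.914 / 116.7 = 0.01640 h⁻¹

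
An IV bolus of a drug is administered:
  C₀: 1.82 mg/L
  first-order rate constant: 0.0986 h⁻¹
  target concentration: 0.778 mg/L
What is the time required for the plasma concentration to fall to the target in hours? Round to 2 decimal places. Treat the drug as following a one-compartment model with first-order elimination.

t = ln(C₀ / C) / k = ln(1.820 / 0.778) / 0.09860
  = ln(2.339) / 0.09860 = 0.8497 / 0.09860 = 8.618 h

8.62 h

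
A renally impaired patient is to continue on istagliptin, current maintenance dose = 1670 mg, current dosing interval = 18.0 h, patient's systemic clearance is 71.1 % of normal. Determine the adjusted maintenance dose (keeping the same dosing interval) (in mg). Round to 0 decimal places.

To keep the same average steady-state level, dosing rate must scale with clearance.
CL ratio = 71.1 / 100 = 0.7110
New dose (same interval) = 1670 × 0.7110 = 1187 mg

1187 mg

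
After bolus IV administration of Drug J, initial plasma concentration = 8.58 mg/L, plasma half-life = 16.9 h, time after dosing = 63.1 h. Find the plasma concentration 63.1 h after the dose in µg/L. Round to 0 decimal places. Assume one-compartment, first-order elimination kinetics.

k = ln2 / t½ = 0.693147 / 16.9 = 0.04101 h⁻¹
C = C₀ · e^(−k·t) = 8.580 × e^(−0.04101 × 63.1)
  = 8.580 × 0.07519 = 0.6451 mg/L
Convert: 0.6451 mg/L × 1000 = 645.1 µg/L

645 µg/L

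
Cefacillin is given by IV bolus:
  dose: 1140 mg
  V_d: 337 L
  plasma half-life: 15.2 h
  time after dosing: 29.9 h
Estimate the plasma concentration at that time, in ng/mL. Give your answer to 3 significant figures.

865 ng/mL

C₀ = Dose / Vd = 1140 / 337 = 3.383 mg/L
k = ln2 / t½ = 0.693147 / 15.2 = 0.04560 h⁻¹
C = C₀ · e^(−k·t) = 3.383 × e^(−0.04560 × 29.9)
  = 3.383 × 0.2558 = 0.8654 mg/L
Convert: 0.8654 mg/L × 1000 = 865.4 ng/mL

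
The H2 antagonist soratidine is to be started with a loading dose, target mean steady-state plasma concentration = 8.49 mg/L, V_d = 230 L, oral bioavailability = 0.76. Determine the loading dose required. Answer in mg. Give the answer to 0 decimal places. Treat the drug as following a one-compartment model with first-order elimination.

2569 mg

LD = Css × Vd / F = 8.49 × 230 / 0.76 = 2569 mg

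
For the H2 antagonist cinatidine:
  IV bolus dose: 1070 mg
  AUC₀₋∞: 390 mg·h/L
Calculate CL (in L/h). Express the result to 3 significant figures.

2.74 L/h

CL = Dose / AUC = 1070 / 390 = 2.744 L/h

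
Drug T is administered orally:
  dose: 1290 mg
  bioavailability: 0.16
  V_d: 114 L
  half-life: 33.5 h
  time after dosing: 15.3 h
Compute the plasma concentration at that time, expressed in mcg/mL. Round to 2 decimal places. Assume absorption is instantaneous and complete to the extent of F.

Amount reaching circulation = F × Dose = 0.16 × 1290 = 206.4 mg
C₀ = F·Dose / Vd = 206.4 / 114 = 1.811 mg/L
k = ln2 / t½ = 0.693147 / 33.5 = 0.02069 h⁻¹
C = C₀ · e^(−k·t) = 1.811 × e^(−0.02069 × 15.3)
  = 1.811 × 0.7287 = 1.320 mg/L
(1.320 mg/L = 1.320 mcg/mL)

1.32 mcg/mL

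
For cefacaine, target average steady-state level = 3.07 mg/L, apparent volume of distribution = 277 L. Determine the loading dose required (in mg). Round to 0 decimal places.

LD = Css × Vd = 3.07 × 277 = 850.4 mg

850 mg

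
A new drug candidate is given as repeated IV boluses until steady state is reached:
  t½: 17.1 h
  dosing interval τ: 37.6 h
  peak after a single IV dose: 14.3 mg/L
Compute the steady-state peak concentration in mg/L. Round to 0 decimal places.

18 mg/L

k = ln2 / t½ = 0.693147 / 17.1 = 0.04053 h⁻¹
e^(−kτ) = e^(−0.04053 × 37.6) = 0.2179
Accumulation ratio R = 1 / (1 − e^(−kτ)) = 1 / (1 − 0.2179) = 1.279
Steady-state peak = C₀ × R = 14.3 × 1.279 = 18.29 mg/L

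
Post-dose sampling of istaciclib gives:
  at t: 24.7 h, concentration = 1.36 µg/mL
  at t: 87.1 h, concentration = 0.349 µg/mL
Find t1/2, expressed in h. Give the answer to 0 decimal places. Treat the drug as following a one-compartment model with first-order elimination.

32 h

k = ln(C₁/C₂) / (t₂ − t₁) = ln(1.36/0.349) / (87.1 − 24.7)
  = 1.360 / 62.40 = 0.02179 h⁻¹
t½ = ln2 / k = 0.693147 / 0.02179 = 31.81 h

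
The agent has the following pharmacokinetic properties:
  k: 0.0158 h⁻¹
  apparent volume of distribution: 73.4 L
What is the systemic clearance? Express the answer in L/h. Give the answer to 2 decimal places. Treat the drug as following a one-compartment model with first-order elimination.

CL = k × Vd = 0.0158 × 73.4 = 1.160 L/h

1.16 L/h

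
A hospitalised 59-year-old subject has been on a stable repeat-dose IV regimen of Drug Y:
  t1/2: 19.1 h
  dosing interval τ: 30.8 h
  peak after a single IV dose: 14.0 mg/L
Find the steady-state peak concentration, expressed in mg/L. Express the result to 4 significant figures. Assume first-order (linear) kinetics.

20.80 mg/L

k = ln2 / t½ = 0.693147 / 19.1 = 0.03629 h⁻¹
e^(−kτ) = e^(−0.03629 × 30.8) = 0.3270
Accumulation ratio R = 1 / (1 − e^(−kτ)) = 1 / (1 − 0.3270) = 1.486
Steady-state peak = C₀ × R = 14.0 × 1.486 = 20.80 mg/L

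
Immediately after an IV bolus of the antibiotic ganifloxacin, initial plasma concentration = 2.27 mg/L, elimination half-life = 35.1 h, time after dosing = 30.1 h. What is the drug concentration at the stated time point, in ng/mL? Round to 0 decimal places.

k = ln2 / t½ = 0.693147 / 35.1 = 0.01975 h⁻¹
C = C₀ · e^(−k·t) = 2.270 × e^(−0.01975 × 30.1)
  = 2.270 × 0.5519 = 1.253 mg/L
Convert: 1.253 mg/L × 1000 = 1253 ng/mL

1253 ng/mL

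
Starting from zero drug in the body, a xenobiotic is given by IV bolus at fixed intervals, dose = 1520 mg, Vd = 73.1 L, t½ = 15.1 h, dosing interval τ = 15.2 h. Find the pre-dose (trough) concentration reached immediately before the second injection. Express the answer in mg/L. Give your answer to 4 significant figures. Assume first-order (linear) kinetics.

C₀ per dose = Dose / Vd = 1520 / 73.1 = 20.79 mg/L
k = ln2 / t½ = 0.693147 / 15.1 = 0.04590 h⁻¹
Fraction remaining after one interval: r = e^(−kτ) = e^(−0.04590 × 15.2) = 0.4977
Before dose 2, 1 dose has been given (aged 1τ).
C_trough = C₀ × r = 20.79 × 0.4977 = 10.35 mg/L

10.35 mg/L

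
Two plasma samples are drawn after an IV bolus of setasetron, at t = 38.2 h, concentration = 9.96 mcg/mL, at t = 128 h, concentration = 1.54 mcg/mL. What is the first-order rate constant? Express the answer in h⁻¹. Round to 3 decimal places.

0.021 h⁻¹

k = ln(C₁/C₂) / (t₂ − t₁) = ln(9.96/1.54) / (128 − 38.2)
  = 1.867 / 89.80 = 0.02079 h⁻¹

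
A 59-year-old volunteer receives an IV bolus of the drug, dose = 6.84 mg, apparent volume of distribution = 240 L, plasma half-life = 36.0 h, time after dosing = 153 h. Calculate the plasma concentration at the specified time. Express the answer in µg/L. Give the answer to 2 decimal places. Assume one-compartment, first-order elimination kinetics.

C₀ = Dose / Vd = 6.840 / 240 = 0.02850 mg/L
k = ln2 / t½ = 0.693147 / 36.0 = 0.01925 h⁻¹
C = C₀ · e^(−k·t) = 0.02850 × e^(−0.01925 × 153)
  = 0.02850 × 0.05259 = 0.001499 mg/L
Convert: 0.001499 mg/L × 1000 = 1.499 µg/L

1.50 µg/L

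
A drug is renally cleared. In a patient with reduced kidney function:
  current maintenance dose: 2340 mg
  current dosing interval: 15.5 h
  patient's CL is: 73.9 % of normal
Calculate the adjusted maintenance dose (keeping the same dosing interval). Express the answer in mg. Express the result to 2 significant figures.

To keep the same average steady-state level, dosing rate must scale with clearance.
CL ratio = 73.9 / 100 = 0.7390
New dose (same interval) = 2340 × 0.7390 = 1729 mg

1700 mg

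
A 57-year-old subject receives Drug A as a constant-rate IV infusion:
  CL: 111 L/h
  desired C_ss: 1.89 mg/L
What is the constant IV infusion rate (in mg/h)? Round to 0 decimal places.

At steady state, infusion rate R₀ = Css × CL = 1.89 × 111.0 = 209.8 mg/h

210 mg/h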